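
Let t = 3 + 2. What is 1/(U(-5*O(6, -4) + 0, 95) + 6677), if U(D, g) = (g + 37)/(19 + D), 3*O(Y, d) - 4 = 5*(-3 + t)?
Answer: 13/86405 ≈ 0.00015045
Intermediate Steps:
t = 5
O(Y, d) = 14/3 (O(Y, d) = 4/3 + (5*(-3 + 5))/3 = 4/3 + (5*2)/3 = 4/3 + (⅓)*10 = 4/3 + 10/3 = 14/3)
U(D, g) = (37 + g)/(19 + D)
1/(U(-5*O(6, -4) + 0, 95) + 6677) = 1/((37 + 95)/(19 + (-5*14/3 + 0)) + 6677) = 1/(132/(19 + (-70/3 + 0)) + 6677) = 1/(132/(19 - 70/3) + 6677) = 1/(132/(-13/3) + 6677) = 1/(-3/13*132 + 6677) = 1/(-396/13 + 6677) = 1/(86405/13) = 13/86405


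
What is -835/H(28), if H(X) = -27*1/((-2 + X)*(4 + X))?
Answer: 694720/27 ≈ 25730.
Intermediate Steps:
H(X) = -27/((-2 + X)*(4 + X))
-835/H(28) = -835/((-27/(-8 + 28² + 2*28))) = -835/((-27/(-8 + 784 + 56))) = -835/((-27/832)) = -835/((-27*1/832)) = -835/(-27/832) = -835*(-832/27) = 694720/27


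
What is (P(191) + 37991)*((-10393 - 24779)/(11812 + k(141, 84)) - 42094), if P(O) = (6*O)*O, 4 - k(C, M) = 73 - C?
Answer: -32127623600759/2971 ≈ -1.0814e+10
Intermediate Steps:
k(C, M) = -69 + C (k(C, M) = 4 - (73 - C) = 4 + (-73 + C) = -69 + C)
P(O) = 6*O²
(P(191) + 37991)*((-10393 - 24779)/(11812 + k(141, 84)) - 42094) = (6*191² + 37991)*((-10393 - 24779)/(11812 + (-69 + 141)) - 42094) = (6*36481 + 37991)*(-35172/(11812 + 72) - 42094) = (218886 + 37991)*(-35172/11884 - 42094) = 256877*(-35172*1/11884 - 42094) = 256877*(-8793/2971 - 42094) = 256877*(-125070067/2971) = -32127623600759/2971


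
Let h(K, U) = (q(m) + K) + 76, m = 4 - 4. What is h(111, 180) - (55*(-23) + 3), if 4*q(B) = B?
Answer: 1449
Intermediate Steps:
m = 0
q(B) = B/4
h(K, U) = 76 + K (h(K, U) = ((¼)*0 + K) + 76 = (0 + K) + 76 = K + 76 = 76 + K)
h(111, 180) - (55*(-23) + 3) = (76 + 111) - (55*(-23) + 3) = 187 - (-1265 + 3) = 187 - 1*(-1262) = 187 + 1262 = 1449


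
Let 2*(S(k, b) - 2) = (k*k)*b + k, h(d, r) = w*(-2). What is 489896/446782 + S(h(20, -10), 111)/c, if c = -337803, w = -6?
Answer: 80957041244/75462149973 ≈ 1.0728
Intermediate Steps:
h(d, r) = 12 (h(d, r) = -6*(-2) = 12)
S(k, b) = 2 + k/2 + b*k**2/2 (S(k, b) = 2 + ((k*k)*b + k)/2 = 2 + (k**2*b + k)/2 = 2 + (b*k**2 + k)/2 = 2 + (k + b*k**2)/2 = 2 + (k/2 + b*k**2/2) = 2 + k/2 + b*k**2/2)
489896/446782 + S(h(20, -10), 111)/c = 489896/446782 + (2 + (1/2)*12 + (1/2)*111*12**2)/(-337803) = 489896*(1/446782) + (2 + 6 + (1/2)*111*144)*(-1/337803) = 244948/223391 + (2 + 6 + 7992)*(-1/337803) = 244948/223391 + 8000*(-1/337803) = 244948/223391 - 8000/337803 = 80957041244/75462149973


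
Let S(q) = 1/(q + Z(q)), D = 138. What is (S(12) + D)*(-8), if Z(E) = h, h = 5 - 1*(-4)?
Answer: -23192/21 ≈ -1104.4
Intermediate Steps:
h = 9 (h = 5 + 4 = 9)
Z(E) = 9
S(q) = 1/(9 + q) (S(q) = 1/(q + 9) = 1/(9 + q))
(S(12) + D)*(-8) = (1/(9 + 12) + 138)*(-8) = (1/21 + 138)*(-8) = (2899/21)*(-8) = -23192/21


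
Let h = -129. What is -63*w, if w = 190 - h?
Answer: -20097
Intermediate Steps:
w = 319 (w = 190 - 1*(-129) = 190 + 129 = 319)
-63*w = -63*319 = -20097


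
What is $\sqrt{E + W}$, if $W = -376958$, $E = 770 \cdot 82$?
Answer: $i \sqrt{313818} \approx 560.19 i$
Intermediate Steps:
$E = 63140$
$\sqrt{E + W} = \sqrt{63140 - 376958} = \sqrt{-313818} = i \sqrt{313818}$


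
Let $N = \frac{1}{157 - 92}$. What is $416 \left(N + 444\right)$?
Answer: $\frac{923552}{5} \approx 1.8471 \cdot 10^{5}$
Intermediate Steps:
$N = \frac{1}{65} \approx 0.015385$
$416 \left(N + 444\right) = 416 \left(\frac{1}{65} + 444\right) = 416 \cdot \frac{28861}{65} = \frac{923552}{5}$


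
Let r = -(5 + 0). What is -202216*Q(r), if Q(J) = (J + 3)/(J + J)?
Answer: -202216/5 ≈ -40443.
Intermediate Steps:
r = -5 (r = -1*5 = -5)
Q(J) = (3 + J)/(2*J) (Q(J) = (3 + J)/((2*J)) = (3 + J)*(1/(2*J)) = (3 + J)/(2*J))
-202216*Q(r) = -101108*(3 - 5)/(-5) = -101108*(-1)*(-2)/5 = -202216*⅕ = -202216/5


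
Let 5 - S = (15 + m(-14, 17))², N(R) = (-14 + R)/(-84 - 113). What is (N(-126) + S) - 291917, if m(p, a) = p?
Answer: -57506721/197 ≈ -2.9191e+5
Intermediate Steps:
N(R) = 14/197 - R/197 (N(R) = (-14 + R)/(-197) = (-14 + R)*(-1/197) = 14/197 - R/197)
S = 4 (S = 5 - (15 - 14)² = 5 - 1*1² = 5 - 1*1 = 5 - 1 = 4)
(N(-126) + S) - 291917 = ((14/197 - 1/197*(-126)) + 4) - 291917 = ((14/197 + 126/197) + 4) - 291917 = (140/197 + 4) - 291917 = 928/197 - 291917 = -57506721/197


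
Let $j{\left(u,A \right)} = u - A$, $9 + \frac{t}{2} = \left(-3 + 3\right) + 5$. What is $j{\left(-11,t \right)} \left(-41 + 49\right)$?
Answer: $-24$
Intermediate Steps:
$t = -8$ ($t = -18 + 2 \left(\left(-3 + 3\right) + 5\right) = -18 + 2 \left(0 + 5\right) = -18 + 2 \cdot 5 = -18 + 10 = -8$)
$j{\left(-11,t \right)} \left(-41 + 49\right) = \left(-11 - -8\right) \left(-41 + 49\right) = \left(-11 + 8\right) 8 = \left(-3\right) 8 = -24$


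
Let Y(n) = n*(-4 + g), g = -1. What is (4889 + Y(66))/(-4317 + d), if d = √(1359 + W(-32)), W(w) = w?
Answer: -19681203/18635162 - 4559*√1327/18635162 ≈ -1.0650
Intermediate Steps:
Y(n) = -5*n (Y(n) = n*(-4 - 1) = n*(-5) = -5*n)
d = √1327 (d = √(1359 - 32) = √1327 ≈ 36.428)
(4889 + Y(66))/(-4317 + d) = (4889 - 5*66)/(-4317 + √1327) = (4889 - 330)/(-4317 + √1327) = 4559/(-4317 + √1327)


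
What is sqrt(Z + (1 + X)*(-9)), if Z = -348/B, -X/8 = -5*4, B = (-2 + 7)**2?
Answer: I*sqrt(36573)/5 ≈ 38.248*I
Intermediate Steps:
B = 25 (B = 5**2 = 25)
X = 160 (X = -(-40)*4 = -8*(-20) = 160)
Z = -348/25 ≈ -13.920
sqrt(Z + (1 + X)*(-9)) = sqrt(-348/25 + (1 + 160)*(-9)) = sqrt(-348/25 + 161*(-9)) = sqrt(-348/25 - 1449) = sqrt(-36573/25) = I*sqrt(36573)/5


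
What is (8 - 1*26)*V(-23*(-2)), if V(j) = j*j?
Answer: -38088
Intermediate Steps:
V(j) = j²
(8 - 1*26)*V(-23*(-2)) = (8 - 1*26)*(-23*(-2))² = (8 - 26)*46² = -18*2116 = -38088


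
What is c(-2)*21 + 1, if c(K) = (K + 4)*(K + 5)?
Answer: 127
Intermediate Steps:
c(K) = (4 + K)*(5 + K)
c(-2)*21 + 1 = (20 + (-2)² + 9*(-2))*21 + 1 = (20 + 4 - 18)*21 + 1 = 6*21 + 1 = 126 + 1 = 127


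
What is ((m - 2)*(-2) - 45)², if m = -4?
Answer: 1089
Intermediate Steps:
((m - 2)*(-2) - 45)² = ((-4 - 2)*(-2) - 45)² = (-6*(-2) - 45)² = (12 - 45)² = (-33)² = 1089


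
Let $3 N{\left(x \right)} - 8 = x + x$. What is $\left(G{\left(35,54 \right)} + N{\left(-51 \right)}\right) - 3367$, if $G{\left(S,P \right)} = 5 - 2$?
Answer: $- \frac{10186}{3} \approx -3395.3$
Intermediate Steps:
$G{\left(S,P \right)} = 3$
$N{\left(x \right)} = \frac{8}{3} + \frac{2 x}{3}$ ($N{\left(x \right)} = \frac{8}{3} + \frac{x + x}{3} = \frac{8}{3} + \frac{2 x}{3}$)
$\left(G{\left(35,54 \right)} + N{\left(-51 \right)}\right) - 3367 = \left(3 + \left(\frac{8}{3} + \frac{2}{3} \left(-51\right)\right)\right) - 3367 = \left(3 + \left(\frac{8}{3} - 34\right)\right) - 3367 = \left(3 - \frac{94}{3}\right) - 3367 = - \frac{85}{3} - 3367 = - \frac{10186}{3}$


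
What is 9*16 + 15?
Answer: 159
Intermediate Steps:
9*16 + 15 = 144 + 15 = 159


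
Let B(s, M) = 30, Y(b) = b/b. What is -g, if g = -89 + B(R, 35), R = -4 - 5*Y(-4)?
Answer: 59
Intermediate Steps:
Y(b) = 1
R = -9 (R = -4 - 5*1 = -4 - 5 = -9)
g = -59 (g = -89 + 30 = -59)
-g = -1*(-59) = 59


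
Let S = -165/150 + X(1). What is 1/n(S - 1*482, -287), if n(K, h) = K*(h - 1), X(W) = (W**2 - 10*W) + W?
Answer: 5/707184 ≈ 7.0703e-6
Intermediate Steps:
X(W) = W**2 - 9*W
S = -91/10 (S = -165/150 + 1*(-9 + 1) = -165*1/150 + 1*(-8) = -11/10 - 8 = -91/10 ≈ -9.1000)
n(K, h) = K*(-1 + h)
1/n(S - 1*482, -287) = 1/((-91/10 - 1*482)*(-1 - 287)) = 1/((-91/10 - 482)*(-288)) = 1/(-4911/10*(-288)) = 1/(707184/5) = 5/707184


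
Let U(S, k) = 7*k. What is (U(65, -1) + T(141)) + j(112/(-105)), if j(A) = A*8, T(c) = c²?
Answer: 297982/15 ≈ 19865.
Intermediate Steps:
j(A) = 8*A
(U(65, -1) + T(141)) + j(112/(-105)) = (7*(-1) + 141²) + 8*(112/(-105)) = (-7 + 19881) + 8*(112*(-1/105)) = 19874 + 8*(-16/15) = 19874 - 128/15 = 297982/15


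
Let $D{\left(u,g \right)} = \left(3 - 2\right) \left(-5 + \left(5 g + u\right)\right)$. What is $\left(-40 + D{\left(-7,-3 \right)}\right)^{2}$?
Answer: $4489$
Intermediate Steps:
$D{\left(u,g \right)} = -5 + u + 5 g$ ($D{\left(u,g \right)} = 1 \left(-5 + \left(u + 5 g\right)\right) = 1 \left(-5 + u + 5 g\right) = -5 + u + 5 g$)
$\left(-40 + D{\left(-7,-3 \right)}\right)^{2} = \left(-40 - 27\right)^{2} = \left(-67\right)^{2} = 4489$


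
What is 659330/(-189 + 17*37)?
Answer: 65933/44 ≈ 1498.5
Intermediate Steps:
659330/(-189 + 17*37) = 659330/(-189 + 629) = 659330/440 = 659330*(1/440) = 65933/44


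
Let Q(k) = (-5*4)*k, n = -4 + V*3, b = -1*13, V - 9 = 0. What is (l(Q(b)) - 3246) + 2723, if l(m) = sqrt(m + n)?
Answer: -523 + sqrt(283) ≈ -506.18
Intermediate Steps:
V = 9 (V = 9 + 0 = 9)
b = -13
n = 23 (n = -4 + 9*3 = -4 + 27 = 23)
Q(k) = -20*k
l(m) = sqrt(23 + m) (l(m) = sqrt(m + 23) = sqrt(23 + m))
(l(Q(b)) - 3246) + 2723 = (sqrt(23 - 20*(-13)) - 3246) + 2723 = (sqrt(23 + 260) - 3246) + 2723 = (sqrt(283) - 3246) + 2723 = (-3246 + sqrt(283)) + 2723 = -523 + sqrt(283)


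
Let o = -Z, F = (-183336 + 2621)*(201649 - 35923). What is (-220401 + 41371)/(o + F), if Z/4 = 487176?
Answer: 89515/14975561397 ≈ 5.9774e-6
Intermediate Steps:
Z = 1948704 (Z = 4*487176 = 1948704)
F = -29949174090 (F = -180715*165726 = -29949174090)
o = -1948704 (o = -1*1948704 = -1948704)
(-220401 + 41371)/(o + F) = (-220401 + 41371)/(-1948704 - 29949174090) = -179030/(-29951122794) = -179030*(-1/29951122794) = 89515/14975561397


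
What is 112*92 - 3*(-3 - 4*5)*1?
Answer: 10373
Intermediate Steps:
112*92 - 3*(-3 - 4*5)*1 = 10304 - 3*(-3 - 20)*1 = 10304 - 3*(-23)*1 = 10304 + 69*1 = 10304 + 69 = 10373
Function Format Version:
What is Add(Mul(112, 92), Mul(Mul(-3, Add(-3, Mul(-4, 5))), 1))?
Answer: 10373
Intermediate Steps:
Add(Mul(112, 92), Mul(Mul(-3, Add(-3, Mul(-4, 5))), 1)) = Add(10304, Mul(Mul(-3, Add(-3, -20)), 1)) = Add(10304, Mul(Mul(-3, -23), 1)) = Add(10304, Mul(69, 1)) = Add(10304, 69) = 10373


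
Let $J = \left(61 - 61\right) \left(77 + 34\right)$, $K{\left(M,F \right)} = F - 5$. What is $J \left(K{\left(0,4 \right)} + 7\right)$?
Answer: $0$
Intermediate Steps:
$K{\left(M,F \right)} = -5 + F$
$J = 0$ ($J = 0 \cdot 111 = 0$)
$J \left(K{\left(0,4 \right)} + 7\right) = 0 \left(\left(-5 + 4\right) + 7\right) = 0 \left(-1 + 7\right) = 0 \cdot 6 = 0$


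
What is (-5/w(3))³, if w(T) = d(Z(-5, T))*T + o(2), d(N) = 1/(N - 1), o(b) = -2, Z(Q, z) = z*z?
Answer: 64000/2197 ≈ 29.131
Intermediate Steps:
Z(Q, z) = z²
d(N) = 1/(-1 + N)
w(T) = -2 + T/(-1 + T²) (w(T) = T/(-1 + T²) - 2 = -2 + T/(-1 + T²))
(-5/w(3))³ = (-5/(-2 + 3/(-1 + 3²)))³ = (-5/(-2 + 3/(-1 + 9)))³ = (-5/(-2 + 3/8))³ = (-5/(-13/8))³ = (-8/13*(-5))³ = (40/13)³ = 64000/2197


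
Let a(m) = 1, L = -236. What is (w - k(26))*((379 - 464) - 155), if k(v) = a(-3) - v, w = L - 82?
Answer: 70320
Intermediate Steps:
w = -318 (w = -236 - 82 = -318)
k(v) = 1 - v
(w - k(26))*((379 - 464) - 155) = (-318 - (1 - 1*26))*((379 - 464) - 155) = (-318 - (1 - 26))*(-85 - 155) = (-318 - 1*(-25))*(-240) = (-318 + 25)*(-240) = -293*(-240) = 70320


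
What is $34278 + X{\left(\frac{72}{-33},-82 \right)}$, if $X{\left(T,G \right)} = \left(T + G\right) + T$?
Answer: $\frac{376108}{11} \approx 34192.0$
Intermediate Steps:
$X{\left(T,G \right)} = G + 2 T$ ($X{\left(T,G \right)} = \left(G + T\right) + T = G + 2 T$)
$34278 + X{\left(\frac{72}{-33},-82 \right)} = 34278 - \left(82 - 2 \frac{72}{-33}\right) = 34278 - \left(82 - 2 \cdot 72 \left(- \frac{1}{33}\right)\right) = 34278 + \left(-82 + 2 \left(- \frac{24}{11}\right)\right) = 34278 - \frac{950}{11} = \frac{376108}{11}$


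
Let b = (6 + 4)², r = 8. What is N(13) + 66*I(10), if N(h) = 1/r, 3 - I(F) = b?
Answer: -51215/8 ≈ -6401.9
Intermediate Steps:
b = 100 (b = 10² = 100)
I(F) = -97 (I(F) = 3 - 1*100 = 3 - 100 = -97)
N(h) = ⅛ (N(h) = 1/8 = ⅛)
N(13) + 66*I(10) = ⅛ + 66*(-97) = ⅛ - 6402 = -51215/8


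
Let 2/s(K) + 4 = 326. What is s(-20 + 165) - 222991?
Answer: -35901550/161 ≈ -2.2299e+5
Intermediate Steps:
s(K) = 1/161 (s(K) = 2/(-4 + 326) = 2/322 = 2*(1/322) = 1/161)
s(-20 + 165) - 222991 = 1/161 - 222991 = -35901550/161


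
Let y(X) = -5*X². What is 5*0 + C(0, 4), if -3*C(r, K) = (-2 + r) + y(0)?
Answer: ⅔ ≈ 0.66667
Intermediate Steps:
C(r, K) = ⅔ - r/3 (C(r, K) = -((-2 + r) - 5*0²)/3 = -((-2 + r) - 5*0)/3 = -((-2 + r) + 0)/3 = -(-2 + r)/3 = ⅔ - r/3)
5*0 + C(0, 4) = 5*0 + (⅔ - ⅓*0) = 0 + (⅔ + 0) = 0 + ⅔ = ⅔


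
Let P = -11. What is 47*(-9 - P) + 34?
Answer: 128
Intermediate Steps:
47*(-9 - P) + 34 = 47*(-9 - 1*(-11)) + 34 = 47*(-9 + 11) + 34 = 47*2 + 34 = 94 + 34 = 128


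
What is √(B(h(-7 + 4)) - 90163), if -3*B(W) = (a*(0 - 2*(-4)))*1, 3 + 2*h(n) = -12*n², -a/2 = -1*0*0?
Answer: I*√90163 ≈ 300.27*I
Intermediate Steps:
a = 0 (a = -2*(-1*0)*0 = -0*0 = -2*0 = 0)
h(n) = -3/2 - 6*n² (h(n) = -3/2 + (-12*n²)/2 = -3/2 - 6*n²)
B(W) = 0 (B(W) = -0*(0 - 2*(-4))/3 = -0*(0 + 8)/3 = -0*8/3 = -0 = -⅓*0 = 0)
√(B(h(-7 + 4)) - 90163) = √(0 - 90163) = √(-90163) = I*√90163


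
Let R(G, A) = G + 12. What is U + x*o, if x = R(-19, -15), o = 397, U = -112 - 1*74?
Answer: -2965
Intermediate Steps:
R(G, A) = 12 + G
U = -186 (U = -112 - 74 = -186)
x = -7 (x = 12 - 19 = -7)
U + x*o = -186 - 7*397 = -186 - 2779 = -2965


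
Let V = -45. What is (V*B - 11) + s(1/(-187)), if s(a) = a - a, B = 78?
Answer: -3521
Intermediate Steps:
s(a) = 0
(V*B - 11) + s(1/(-187)) = (-45*78 - 11) + 0 = (-3510 - 11) + 0 = -3521 + 0 = -3521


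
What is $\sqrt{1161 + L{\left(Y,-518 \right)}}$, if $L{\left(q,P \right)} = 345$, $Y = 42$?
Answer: $\sqrt{1506} \approx 38.807$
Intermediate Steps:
$\sqrt{1161 + L{\left(Y,-518 \right)}} = \sqrt{1161 + 345} = \sqrt{1506}$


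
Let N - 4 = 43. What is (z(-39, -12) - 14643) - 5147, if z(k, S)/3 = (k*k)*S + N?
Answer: -74405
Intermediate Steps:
N = 47 (N = 4 + 43 = 47)
z(k, S) = 141 + 3*S*k² (z(k, S) = 3*((k*k)*S + 47) = 3*(k²*S + 47) = 3*(S*k² + 47) = 3*(47 + S*k²) = 141 + 3*S*k²)
(z(-39, -12) - 14643) - 5147 = ((141 + 3*(-12)*(-39)²) - 14643) - 5147 = ((141 + 3*(-12)*1521) - 14643) - 5147 = ((141 - 54756) - 14643) - 5147 = (-54615 - 14643) - 5147 = -69258 - 5147 = -74405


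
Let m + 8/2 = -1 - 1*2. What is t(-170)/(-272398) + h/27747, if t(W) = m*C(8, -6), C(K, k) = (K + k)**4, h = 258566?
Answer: 5031140638/539873379 ≈ 9.3191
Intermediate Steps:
m = -7 (m = -4 + (-1 - 1*2) = -4 + (-1 - 2) = -4 - 3 = -7)
t(W) = -112 (t(W) = -7*(8 - 6)**4 = -7*2**4 = -7*16 = -112)
t(-170)/(-272398) + h/27747 = -112/(-272398) + 258566/27747 = -112*(-1/272398) + 258566*(1/27747) = 8/19457 + 258566/27747 = 5031140638/539873379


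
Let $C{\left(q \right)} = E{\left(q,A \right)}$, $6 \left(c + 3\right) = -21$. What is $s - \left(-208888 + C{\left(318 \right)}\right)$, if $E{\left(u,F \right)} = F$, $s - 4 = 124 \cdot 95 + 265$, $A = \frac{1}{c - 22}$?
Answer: $\frac{12593411}{57} \approx 2.2094 \cdot 10^{5}$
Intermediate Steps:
$c = - \frac{13}{2}$ ($c = -3 + \frac{1}{6} \left(-21\right) = -3 - \frac{7}{2} = - \frac{13}{2} \approx -6.5$)
$A = - \frac{2}{57}$ ($A = \frac{1}{- \frac{13}{2} - 22} = \frac{1}{- \frac{57}{2}} = - \frac{2}{57} \approx -0.035088$)
$s = 12049$ ($s = 4 + \left(124 \cdot 95 + 265\right) = 4 + \left(11780 + 265\right) = 4 + 12045 = 12049$)
$C{\left(q \right)} = - \frac{2}{57}$
$s - \left(-208888 + C{\left(318 \right)}\right) = 12049 + \left(208888 - - \frac{2}{57}\right) = 12049 + \left(208888 + \frac{2}{57}\right) = 12049 + \frac{11906618}{57} = \frac{12593411}{57}$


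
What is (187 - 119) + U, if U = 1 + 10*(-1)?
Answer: 59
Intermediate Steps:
U = -9 (U = 1 - 10 = -9)
(187 - 119) + U = (187 - 119) - 9 = 68 - 9 = 59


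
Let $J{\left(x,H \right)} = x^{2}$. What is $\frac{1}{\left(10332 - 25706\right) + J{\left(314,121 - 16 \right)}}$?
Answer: $\frac{1}{83222} \approx 1.2016 \cdot 10^{-5}$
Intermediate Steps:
$\frac{1}{\left(10332 - 25706\right) + J{\left(314,121 - 16 \right)}} = \frac{1}{\left(10332 - 25706\right) + 314^{2}} = \frac{1}{-15374 + 98596} = \frac{1}{83222}$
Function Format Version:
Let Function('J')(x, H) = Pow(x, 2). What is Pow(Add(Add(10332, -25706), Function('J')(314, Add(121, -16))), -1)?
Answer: Rational(1, 83222) ≈ 1.2016e-5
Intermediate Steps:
Pow(Add(Add(10332, -25706), Function('J')(314, Add(121, -16))), -1) = Pow(Add(Add(10332, -25706), Pow(314, 2)), -1) = Pow(Add(-15374, 98596), -1) = Pow(83222, -1) = Rational(1, 83222)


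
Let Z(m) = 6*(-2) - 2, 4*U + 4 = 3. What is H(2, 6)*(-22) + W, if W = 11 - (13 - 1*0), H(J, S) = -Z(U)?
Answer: -310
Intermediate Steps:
U = -¼ (U = -1 + (¼)*3 = -1 + ¾ = -¼ ≈ -0.25000)
Z(m) = -14 (Z(m) = -12 - 2 = -14)
H(J, S) = 14 (H(J, S) = -1*(-14) = 14)
W = -2 (W = 11 - (13 + 0) = 11 - 1*13 = 11 - 13 = -2)
H(2, 6)*(-22) + W = 14*(-22) - 2 = -308 - 2 = -310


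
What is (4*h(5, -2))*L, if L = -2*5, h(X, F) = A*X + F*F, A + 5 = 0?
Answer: 840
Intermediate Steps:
A = -5 (A = -5 + 0 = -5)
h(X, F) = F² - 5*X (h(X, F) = -5*X + F*F = -5*X + F² = F² - 5*X)
L = -10
(4*h(5, -2))*L = (4*((-2)² - 5*5))*(-10) = (4*(4 - 25))*(-10) = (4*(-21))*(-10) = -84*(-10) = 840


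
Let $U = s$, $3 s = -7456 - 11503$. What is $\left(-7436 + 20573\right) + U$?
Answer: $\frac{20452}{3} \approx 6817.3$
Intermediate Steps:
$s = - \frac{18959}{3}$ ($s = \frac{-7456 - 11503}{3} = \frac{1}{3} \left(-18959\right) = - \frac{18959}{3} \approx -6319.7$)
$U = - \frac{18959}{3} \approx -6319.7$
$\left(-7436 + 20573\right) + U = \left(-7436 + 20573\right) - \frac{18959}{3} = 13137 - \frac{18959}{3} = \frac{20452}{3}$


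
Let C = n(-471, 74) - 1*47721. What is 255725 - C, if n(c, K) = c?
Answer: 303917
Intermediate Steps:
C = -48192 (C = -471 - 1*47721 = -471 - 47721 = -48192)
255725 - C = 255725 - 1*(-48192) = 255725 + 48192 = 303917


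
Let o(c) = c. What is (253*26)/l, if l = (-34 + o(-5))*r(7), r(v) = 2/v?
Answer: -1771/3 ≈ -590.33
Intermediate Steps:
l = -78/7 (l = (-34 - 5)*(2/7) = -78/7 ≈ -11.143)
(253*26)/l = (253*26)/(-78/7) = 6578*(-7/78) = -1771/3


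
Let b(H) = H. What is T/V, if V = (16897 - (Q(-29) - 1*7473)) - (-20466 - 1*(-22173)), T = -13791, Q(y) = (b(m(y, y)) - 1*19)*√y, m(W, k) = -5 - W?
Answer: -104181811/171204098 - 22985*I*√29/171204098 ≈ -0.60852 - 0.00072298*I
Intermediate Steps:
Q(y) = √y*(-24 - y) (Q(y) = ((-5 - y) - 1*19)*√y = ((-5 - y) - 19)*√y = (-24 - y)*√y = √y*(-24 - y))
V = 22663 - 5*I*√29 (V = (16897 - (√(-29)*(-24 - 1*(-29)) - 1*7473)) - (-20466 - 1*(-22173)) = (16897 - ((I*√29)*(-24 + 29) - 7473)) - (-20466 + 22173) = (16897 - ((I*√29)*5 - 7473)) - 1*1707 = (16897 - (5*I*√29 - 7473)) - 1707 = (16897 - (-7473 + 5*I*√29)) - 1707 = (16897 + (7473 - 5*I*√29)) - 1707 = (24370 - 5*I*√29) - 1707 = 22663 - 5*I*√29 ≈ 22663.0 - 26.926*I)
T/V = -13791/(22663 - 5*I*√29)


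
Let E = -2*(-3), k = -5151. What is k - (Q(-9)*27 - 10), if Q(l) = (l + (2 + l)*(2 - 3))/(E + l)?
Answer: -5159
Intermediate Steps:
E = 6
Q(l) = -2/(6 + l) (Q(l) = (l + (2 + l)*(2 - 3))/(6 + l) = (l + (2 + l)*(-1))/(6 + l) = (l + (-2 - l))/(6 + l) = -2/(6 + l))
k - (Q(-9)*27 - 10) = -5151 - (-2/(6 - 9)*27 - 10) = -5151 - (-2/(-3)*27 - 10) = -5151 - (-2*(-1/3)*27 - 10) = -5151 - ((2/3)*27 - 10) = -5151 - (18 - 10) = -5151 - 1*8 = -5151 - 8 = -5159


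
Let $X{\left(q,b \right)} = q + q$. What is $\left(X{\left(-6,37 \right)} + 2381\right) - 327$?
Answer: $2042$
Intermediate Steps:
$X{\left(q,b \right)} = 2 q$
$\left(X{\left(-6,37 \right)} + 2381\right) - 327 = \left(2 \left(-6\right) + 2381\right) - 327 = \left(-12 + 2381\right) - 327 = 2369 - 327 = 2042$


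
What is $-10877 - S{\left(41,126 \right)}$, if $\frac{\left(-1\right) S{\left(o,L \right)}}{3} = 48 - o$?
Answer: $-10856$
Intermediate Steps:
$S{\left(o,L \right)} = -144 + 3 o$ ($S{\left(o,L \right)} = - 3 \left(48 - o\right) = -144 + 3 o$)
$-10877 - S{\left(41,126 \right)} = -10877 - \left(-144 + 3 \cdot 41\right) = -10877 - \left(-144 + 123\right) = -10877 - -21 = -10877 + 21 = -10856$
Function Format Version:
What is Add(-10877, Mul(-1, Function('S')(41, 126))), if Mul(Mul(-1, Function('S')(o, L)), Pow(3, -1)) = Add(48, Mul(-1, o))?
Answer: -10856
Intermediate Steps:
Function('S')(o, L) = Add(-144, Mul(3, o)) (Function('S')(o, L) = Mul(-3, Add(48, Mul(-1, o))) = Add(-144, Mul(3, o)))
Add(-10877, Mul(-1, Function('S')(41, 126))) = Add(-10877, Mul(-1, Add(-144, Mul(3, 41)))) = Add(-10877, Mul(-1, Add(-144, 123))) = Add(-10877, Mul(-1, -21)) = Add(-10877, 21) = -10856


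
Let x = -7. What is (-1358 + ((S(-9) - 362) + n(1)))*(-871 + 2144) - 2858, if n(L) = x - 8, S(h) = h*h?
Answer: -2108400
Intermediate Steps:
S(h) = h**2
n(L) = -15 (n(L) = -7 - 8 = -15)
(-1358 + ((S(-9) - 362) + n(1)))*(-871 + 2144) - 2858 = (-1358 + (((-9)**2 - 362) - 15))*(-871 + 2144) - 2858 = (-1358 + ((81 - 362) - 15))*1273 - 2858 = (-1358 + (-281 - 15))*1273 - 2858 = (-1358 - 296)*1273 - 2858 = -1654*1273 - 2858 = -2105542 - 2858 = -2108400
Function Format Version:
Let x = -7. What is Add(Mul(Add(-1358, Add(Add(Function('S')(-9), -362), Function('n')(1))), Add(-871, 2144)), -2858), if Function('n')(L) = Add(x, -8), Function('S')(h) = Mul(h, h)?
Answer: -2108400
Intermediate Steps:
Function('S')(h) = Pow(h, 2)
Function('n')(L) = -15 (Function('n')(L) = Add(-7, -8) = -15)
Add(Mul(Add(-1358, Add(Add(Function('S')(-9), -362), Function('n')(1))), Add(-871, 2144)), -2858) = Add(Mul(Add(-1358, Add(Add(Pow(-9, 2), -362), -15)), Add(-871, 2144)), -2858) = Add(Mul(Add(-1358, Add(Add(81, -362), -15)), 1273), -2858) = Add(Mul(Add(-1358, Add(-281, -15)), 1273), -2858) = Add(Mul(Add(-1358, -296), 1273), -2858) = Add(Mul(-1654, 1273), -2858) = Add(-2105542, -2858) = -2108400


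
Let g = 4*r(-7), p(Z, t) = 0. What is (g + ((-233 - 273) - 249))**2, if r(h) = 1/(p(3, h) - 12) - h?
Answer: 4761124/9 ≈ 5.2901e+5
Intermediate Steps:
r(h) = -1/12 - h (r(h) = 1/(0 - 12) - h = 1/(-12) - h = -1/12 - h)
g = 83/3 (g = 4*(-1/12 - 1*(-7)) = 4*(-1/12 + 7) = 4*(83/12) = 83/3 ≈ 27.667)
(g + ((-233 - 273) - 249))**2 = (83/3 + ((-233 - 273) - 249))**2 = (83/3 + (-506 - 249))**2 = (83/3 - 755)**2 = (-2182/3)**2 = 4761124/9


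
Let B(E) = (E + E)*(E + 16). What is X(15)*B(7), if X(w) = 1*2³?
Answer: 2576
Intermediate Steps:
B(E) = 2*E*(16 + E) (B(E) = (2*E)*(16 + E) = 2*E*(16 + E))
X(w) = 8 (X(w) = 1*8 = 8)
X(15)*B(7) = 8*(2*7*(16 + 7)) = 8*(2*7*23) = 8*322 = 2576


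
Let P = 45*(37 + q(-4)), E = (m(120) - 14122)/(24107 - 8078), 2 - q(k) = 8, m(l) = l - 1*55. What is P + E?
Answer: 22346398/16029 ≈ 1394.1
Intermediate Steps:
m(l) = -55 + l (m(l) = l - 55 = -55 + l)
q(k) = -6 (q(k) = 2 - 1*8 = 2 - 8 = -6)
E = -14057/16029 (E = ((-55 + 120) - 14122)/(24107 - 8078) = (65 - 14122)/16029 = -14057*1/16029 = -14057/16029 ≈ -0.87697)
P = 1395 (P = 45*(37 - 6) = 45*31 = 1395)
P + E = 1395 - 14057/16029 = 22346398/16029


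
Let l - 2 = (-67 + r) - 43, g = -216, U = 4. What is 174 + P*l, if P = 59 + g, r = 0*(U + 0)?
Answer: 17130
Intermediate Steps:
r = 0 (r = 0*(4 + 0) = 0*4 = 0)
P = -157 (P = 59 - 216 = -157)
l = -108 (l = 2 + ((-67 + 0) - 43) = 2 + (-67 - 43) = 2 - 110 = -108)
174 + P*l = 174 - 157*(-108) = 174 + 16956 = 17130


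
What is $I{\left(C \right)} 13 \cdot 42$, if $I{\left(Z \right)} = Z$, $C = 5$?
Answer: $2730$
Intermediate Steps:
$I{\left(C \right)} 13 \cdot 42 = 5 \cdot 13 \cdot 42 = 65 \cdot 42 = 2730$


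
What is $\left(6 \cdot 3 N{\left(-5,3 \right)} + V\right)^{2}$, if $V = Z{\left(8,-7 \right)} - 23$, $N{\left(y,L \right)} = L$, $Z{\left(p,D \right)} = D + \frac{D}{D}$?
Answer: $625$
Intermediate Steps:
$Z{\left(p,D \right)} = 1 + D$ ($Z{\left(p,D \right)} = D + 1 = 1 + D$)
$V = -29$ ($V = \left(1 - 7\right) - 23 = -6 - 23 = -29$)
$\left(6 \cdot 3 N{\left(-5,3 \right)} + V\right)^{2} = \left(6 \cdot 3 \cdot 3 - 29\right)^{2} = \left(18 \cdot 3 - 29\right)^{2} = \left(54 - 29\right)^{2} = 25^{2} = 625$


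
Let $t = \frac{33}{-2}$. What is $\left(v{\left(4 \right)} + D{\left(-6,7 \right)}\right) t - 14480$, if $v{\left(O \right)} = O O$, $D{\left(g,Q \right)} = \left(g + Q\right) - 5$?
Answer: $-14678$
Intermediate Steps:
$D{\left(g,Q \right)} = -5 + Q + g$ ($D{\left(g,Q \right)} = \left(Q + g\right) - 5 = -5 + Q + g$)
$v{\left(O \right)} = O^{2}$
$t = - \frac{33}{2}$ ($t = 33 \left(- \frac{1}{2}\right) = - \frac{33}{2} \approx -16.5$)
$\left(v{\left(4 \right)} + D{\left(-6,7 \right)}\right) t - 14480 = \left(4^{2} - 4\right) \left(- \frac{33}{2}\right) - 14480 = \left(16 - 4\right) \left(- \frac{33}{2}\right) - 14480 = 12 \left(- \frac{33}{2}\right) - 14480 = -198 - 14480 = -14678$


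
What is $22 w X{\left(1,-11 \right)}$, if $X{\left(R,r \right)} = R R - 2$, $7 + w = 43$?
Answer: $-792$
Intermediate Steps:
$w = 36$ ($w = -7 + 43 = 36$)
$X{\left(R,r \right)} = -2 + R^{2}$ ($X{\left(R,r \right)} = R^{2} - 2 = -2 + R^{2}$)
$22 w X{\left(1,-11 \right)} = 22 \cdot 36 \left(-2 + 1^{2}\right) = 792 \left(-2 + 1\right) = 792 \left(-1\right) = -792$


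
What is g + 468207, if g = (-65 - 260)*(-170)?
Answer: 523457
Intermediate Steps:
g = 55250 (g = -325*(-170) = 55250)
g + 468207 = 55250 + 468207 = 523457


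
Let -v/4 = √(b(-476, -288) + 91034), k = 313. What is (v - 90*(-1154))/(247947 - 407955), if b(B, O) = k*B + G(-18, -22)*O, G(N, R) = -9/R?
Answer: -8655/13334 + I*√7026690/440022 ≈ -0.64909 + 0.0060242*I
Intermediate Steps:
b(B, O) = 313*B + 9*O/22 (b(B, O) = 313*B + (-9/(-22))*O = 313*B + (-9*(-1/22))*O = 313*B + 9*O/22)
v = -4*I*√7026690/11 (v = -4*√((313*(-476) + (9/22)*(-288)) + 91034) = -4*√((-148988 - 1296/11) + 91034) = -4*√(-1640164/11 + 91034) = -4*I*√7026690/11 ≈ -963.92*I)
(v - 90*(-1154))/(247947 - 407955) = (-4*I*√7026690/11 - 90*(-1154))/(247947 - 407955) = (-4*I*√7026690/11 + 103860)/(-160008) = (103860 - 4*I*√7026690/11)*(-1/160008) = -8655/13334 + I*√7026690/440022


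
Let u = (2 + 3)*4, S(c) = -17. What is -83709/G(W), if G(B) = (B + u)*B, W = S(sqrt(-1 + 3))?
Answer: 27903/17 ≈ 1641.4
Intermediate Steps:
u = 20 (u = 5*4 = 20)
W = -17
G(B) = B*(20 + B) (G(B) = (B + 20)*B = (20 + B)*B = B*(20 + B))
-83709/G(W) = -83709*(-1/(17*(20 - 17))) = -83709/((-17*3)) = -83709/(-51) = -83709*(-1/51) = 27903/17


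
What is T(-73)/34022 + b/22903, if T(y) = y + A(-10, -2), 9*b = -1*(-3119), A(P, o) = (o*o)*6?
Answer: 96014395/7012852794 ≈ 0.013691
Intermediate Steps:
A(P, o) = 6*o² (A(P, o) = o²*6 = 6*o²)
b = 3119/9 (b = (-1*(-3119))/9 = (⅑)*3119 = 3119/9 ≈ 346.56)
T(y) = 24 + y (T(y) = y + 6*(-2)² = y + 6*4 = y + 24 = 24 + y)
T(-73)/34022 + b/22903 = (24 - 73)/34022 + (3119/9)/22903 = -49*1/34022 + (3119/9)*(1/22903) = -49/34022 + 3119/206127 = 96014395/7012852794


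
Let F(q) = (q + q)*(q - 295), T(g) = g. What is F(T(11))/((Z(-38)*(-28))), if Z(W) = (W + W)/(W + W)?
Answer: 1562/7 ≈ 223.14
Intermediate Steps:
Z(W) = 1 (Z(W) = (2*W)/((2*W)) = (2*W)*(1/(2*W)) = 1)
F(q) = 2*q*(-295 + q) (F(q) = (2*q)*(-295 + q) = 2*q*(-295 + q))
F(T(11))/((Z(-38)*(-28))) = (2*11*(-295 + 11))/((1*(-28))) = (2*11*(-284))/(-28) = -6248*(-1/28) = 1562/7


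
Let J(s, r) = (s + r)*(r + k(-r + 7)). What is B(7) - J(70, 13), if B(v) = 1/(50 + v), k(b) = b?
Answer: -33116/57 ≈ -580.98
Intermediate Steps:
J(s, r) = 7*r + 7*s (J(s, r) = (s + r)*(r + (-r + 7)) = (r + s)*(r + (7 - r)) = (r + s)*7 = 7*r + 7*s)
B(7) - J(70, 13) = 1/(50 + 7) - (7*13 + 7*70) = 1/57 - (91 + 490) = 1/57 - 1*581 = 1/57 - 581 = -33116/57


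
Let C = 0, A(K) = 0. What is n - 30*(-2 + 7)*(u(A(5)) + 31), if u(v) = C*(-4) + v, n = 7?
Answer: -4643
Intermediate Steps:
u(v) = v (u(v) = 0*(-4) + v = 0 + v = v)
n - 30*(-2 + 7)*(u(A(5)) + 31) = 7 - 30*(-2 + 7)*(0 + 31) = 7 - 150*31 = 7 - 30*155 = 7 - 4650 = -4643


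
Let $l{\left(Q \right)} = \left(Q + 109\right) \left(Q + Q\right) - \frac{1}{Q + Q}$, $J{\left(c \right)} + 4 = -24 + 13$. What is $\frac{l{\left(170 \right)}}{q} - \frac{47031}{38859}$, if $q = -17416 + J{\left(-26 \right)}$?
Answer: $- \frac{510675691827}{76766472620} \approx -6.6523$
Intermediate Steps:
$J{\left(c \right)} = -15$ ($J{\left(c \right)} = -4 + \left(-24 + 13\right) = -4 - 11 = -15$)
$l{\left(Q \right)} = - \frac{1}{2 Q} + 2 Q \left(109 + Q\right)$ ($l{\left(Q \right)} = \left(109 + Q\right) 2 Q - \frac{1}{2 Q} = 2 Q \left(109 + Q\right) - \frac{1}{2 Q} = - \frac{1}{2 Q} + 2 Q \left(109 + Q\right)$)
$q = -17431$ ($q = -17416 - 15 = -17431$)
$\frac{l{\left(170 \right)}}{q} - \frac{47031}{38859} = \frac{\frac{1}{2} \cdot \frac{1}{170} \left(-1 + 4 \cdot 170^{2} \left(109 + 170\right)\right)}{-17431} - \frac{47031}{38859} = \frac{1}{2} \cdot \frac{1}{170} \left(-1 + 4 \cdot 28900 \cdot 279\right) \left(- \frac{1}{17431}\right) - \frac{15677}{12953} = \frac{1}{2} \cdot \frac{1}{170} \left(-1 + 32252400\right) \left(- \frac{1}{17431}\right) - \frac{15677}{12953} = \frac{1}{2} \cdot \frac{1}{170} \cdot 32252399 \left(- \frac{1}{17431}\right) - \frac{15677}{12953} = \frac{32252399}{340} \left(- \frac{1}{17431}\right) - \frac{15677}{12953} = - \frac{32252399}{5926540} - \frac{15677}{12953} = - \frac{510675691827}{76766472620}$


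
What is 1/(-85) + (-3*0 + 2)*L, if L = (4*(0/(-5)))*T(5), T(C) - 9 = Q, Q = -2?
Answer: -1/85 ≈ -0.011765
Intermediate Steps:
T(C) = 7 (T(C) = 9 - 2 = 7)
L = 0 (L = (4*(0/(-5)))*7 = (4*(0*(-⅕)))*7 = (4*0)*7 = 0*7 = 0)
1/(-85) + (-3*0 + 2)*L = 1/(-85) + (-3*0 + 2)*0 = -1/85 + (0 + 2)*0 = -1/85 + 2*0 = -1/85 + 0 = -1/85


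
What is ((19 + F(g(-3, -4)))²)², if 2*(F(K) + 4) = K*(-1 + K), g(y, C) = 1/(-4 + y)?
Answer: 298248146641/5764801 ≈ 51736.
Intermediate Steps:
F(K) = -4 + K*(-1 + K)/2 (F(K) = -4 + (K*(-1 + K))/2 = -4 + K*(-1 + K)/2)
((19 + F(g(-3, -4)))²)² = ((19 + (-4 + (1/(-4 - 3))²/2 - 1/(2*(-4 - 3))))²)² = ((19 + (-4 + (1/(-7))²/2 - ½/(-7)))²)² = ((19 + (-4 + (-⅐)²/2 - ½*(-⅐)))²)² = ((19 + (-4 + (½)*(1/49) + 1/14))²)² = ((19 + (-4 + 1/98 + 1/14))²)² = ((19 - 192/49)²)² = ((739/49)²)² = (546121/2401)² = 298248146641/5764801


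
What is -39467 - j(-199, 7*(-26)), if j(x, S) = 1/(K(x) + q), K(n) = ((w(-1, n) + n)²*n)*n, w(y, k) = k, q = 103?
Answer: -247574790248570/6272956907 ≈ -39467.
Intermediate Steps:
K(n) = 4*n⁴ (K(n) = ((n + n)²*n)*n = ((2*n)²*n)*n = ((4*n²)*n)*n = (4*n³)*n = 4*n⁴)
j(x, S) = 1/(103 + 4*x⁴) (j(x, S) = 1/(4*x⁴ + 103) = 1/(103 + 4*x⁴))
-39467 - j(-199, 7*(-26)) = -39467 - 1/(103 + 4*(-199)⁴) = -39467 - 1/(103 + 4*1568239201) = -39467 - 1/(103 + 6272956804) = -39467 - 1/6272956907 = -247574790248570/6272956907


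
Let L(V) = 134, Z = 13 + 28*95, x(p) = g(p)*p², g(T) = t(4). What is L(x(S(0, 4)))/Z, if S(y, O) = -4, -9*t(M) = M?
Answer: 134/2673 ≈ 0.050131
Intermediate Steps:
t(M) = -M/9
g(T) = -4/9 (g(T) = -⅑*4 = -4/9)
x(p) = -4*p²/9
Z = 2673 (Z = 13 + 2660 = 2673)
L(x(S(0, 4)))/Z = 134/2673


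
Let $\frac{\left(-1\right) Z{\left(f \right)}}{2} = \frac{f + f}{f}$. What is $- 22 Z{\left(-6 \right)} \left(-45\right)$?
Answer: $-3960$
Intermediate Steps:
$Z{\left(f \right)} = -4$ ($Z{\left(f \right)} = - 2 \frac{f + f}{f} = - 2 \frac{2 f}{f} = \left(-2\right) 2 = -4$)
$- 22 Z{\left(-6 \right)} \left(-45\right) = \left(-22\right) \left(-4\right) \left(-45\right) = 88 \left(-45\right) = -3960$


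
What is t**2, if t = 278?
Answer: 77284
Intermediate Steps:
t**2 = 278**2 = 77284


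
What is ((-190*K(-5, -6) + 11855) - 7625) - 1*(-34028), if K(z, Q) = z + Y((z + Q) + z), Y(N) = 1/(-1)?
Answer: 39398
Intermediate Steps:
Y(N) = -1
K(z, Q) = -1 + z (K(z, Q) = z - 1 = -1 + z)
((-190*K(-5, -6) + 11855) - 7625) - 1*(-34028) = ((-190*(-1 - 5) + 11855) - 7625) - 1*(-34028) = ((-190*(-6) + 11855) - 7625) + 34028 = ((1140 + 11855) - 7625) + 34028 = (12995 - 7625) + 34028 = 5370 + 34028 = 39398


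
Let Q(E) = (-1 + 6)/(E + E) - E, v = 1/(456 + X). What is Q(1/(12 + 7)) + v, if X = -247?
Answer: 19835/418 ≈ 47.452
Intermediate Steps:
v = 1/209 (v = 1/(456 - 247) = 1/209 ≈ 0.0047847)
Q(E) = -E + 5/(2*E) (Q(E) = 5/((2*E)) - E = 5*(1/(2*E)) - E = 5/(2*E) - E = -E + 5/(2*E))
Q(1/(12 + 7)) + v = (-1/(12 + 7) + 5/(2*(1/(12 + 7)))) + 1/209 = (-1/19 + 5/(2*(1/19))) + 1/209 = (-1*1/19 + 5/(2*(1/19))) + 1/209 = (-1/19 + (5/2)*19) + 1/209 = (-1/19 + 95/2) + 1/209 = 1803/38 + 1/209 = 19835/418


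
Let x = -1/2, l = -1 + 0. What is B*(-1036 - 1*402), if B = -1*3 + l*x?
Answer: 3595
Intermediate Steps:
l = -1
x = -½ (x = -1*½ = -½ ≈ -0.50000)
B = -5/2 (B = -1*3 - 1*(-½) = -3 + ½ = -5/2 ≈ -2.5000)
B*(-1036 - 1*402) = -5*(-1036 - 1*402)/2 = -5*(-1036 - 402)/2 = -5/2*(-1438) = 3595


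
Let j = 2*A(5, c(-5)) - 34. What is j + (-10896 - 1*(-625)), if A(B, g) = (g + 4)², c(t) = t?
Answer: -10303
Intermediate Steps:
A(B, g) = (4 + g)²
j = -32 (j = 2*(4 - 5)² - 34 = 2*(-1)² - 34 = 2*1 - 34 = 2 - 34 = -32)
j + (-10896 - 1*(-625)) = -32 + (-10896 - 1*(-625)) = -32 + (-10896 + 625) = -32 - 10271 = -10303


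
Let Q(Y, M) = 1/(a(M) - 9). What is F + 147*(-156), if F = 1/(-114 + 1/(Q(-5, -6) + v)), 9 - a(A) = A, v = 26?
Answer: -410299501/17892 ≈ -22932.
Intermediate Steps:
a(A) = 9 - A
Q(Y, M) = -1/M (Q(Y, M) = 1/((9 - M) - 9) = 1/(-M) = -1/M)
F = -157/17892 (F = 1/(-114 + 1/(-1/(-6) + 26)) = 1/(-114 + 1/(-1*(-1/6) + 26)) = 1/(-114 + 1/(1/6 + 26)) = 1/(-114 + 1/(157/6)) = 1/(-114 + 6/157) = 1/(-17892/157) = -157/17892 ≈ -0.0087749)
F + 147*(-156) = -157/17892 + 147*(-156) = -157/17892 - 22932 = -410299501/17892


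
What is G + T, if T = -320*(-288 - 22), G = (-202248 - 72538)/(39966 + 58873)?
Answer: 9804554014/98839 ≈ 99197.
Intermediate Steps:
G = -274786/98839 ≈ -2.7801
T = 99200 (T = -320*(-310) = 99200)
G + T = -274786/98839 + 99200 = 9804554014/98839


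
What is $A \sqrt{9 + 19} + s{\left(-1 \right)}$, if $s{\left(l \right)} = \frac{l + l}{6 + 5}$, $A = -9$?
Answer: $- \frac{2}{11} - 18 \sqrt{7} \approx -47.805$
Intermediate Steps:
$s{\left(l \right)} = \frac{2 l}{11}$
$A \sqrt{9 + 19} + s{\left(-1 \right)} = - 9 \sqrt{9 + 19} + \frac{2}{11} \left(-1\right) = - 9 \sqrt{28} - \frac{2}{11} = - 9 \cdot 2 \sqrt{7} - \frac{2}{11} = - 18 \sqrt{7} - \frac{2}{11} = - \frac{2}{11} - 18 \sqrt{7}$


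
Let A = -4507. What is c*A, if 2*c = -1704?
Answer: 3839964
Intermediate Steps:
c = -852 (c = (½)*(-1704) = -852)
c*A = -852*(-4507) = 3839964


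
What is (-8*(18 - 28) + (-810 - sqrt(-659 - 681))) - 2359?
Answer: -3089 - 2*I*sqrt(335) ≈ -3089.0 - 36.606*I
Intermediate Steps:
(-8*(18 - 28) + (-810 - sqrt(-659 - 681))) - 2359 = (-8*(-10) + (-810 - sqrt(-1340))) - 2359 = (80 + (-810 - 2*I*sqrt(335))) - 2359 = (-730 - 2*I*sqrt(335)) - 2359 = -3089 - 2*I*sqrt(335)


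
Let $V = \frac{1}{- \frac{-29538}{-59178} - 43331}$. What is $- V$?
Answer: $\frac{9863}{427378576} \approx 2.3078 \cdot 10^{-5}$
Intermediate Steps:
$V = - \frac{9863}{427378576}$ ($V = \frac{1}{- \frac{\left(-29538\right) \left(-1\right)}{59178} - 43331} = \frac{1}{\left(-1\right) \frac{4923}{9863} - 43331} = \frac{1}{- \frac{4923}{9863} - 43331} = \frac{1}{- \frac{427378576}{9863}} = - \frac{9863}{427378576} \approx -2.3078 \cdot 10^{-5}$)
$- V = \left(-1\right) \left(- \frac{9863}{427378576}\right) = \frac{9863}{427378576}$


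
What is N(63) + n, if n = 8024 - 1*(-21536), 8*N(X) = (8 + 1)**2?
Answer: 236561/8 ≈ 29570.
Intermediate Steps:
N(X) = 81/8 (N(X) = (8 + 1)**2/8 = (1/8)*9**2 = (1/8)*81 = 81/8)
n = 29560 (n = 8024 + 21536 = 29560)
N(63) + n = 81/8 + 29560 = 236561/8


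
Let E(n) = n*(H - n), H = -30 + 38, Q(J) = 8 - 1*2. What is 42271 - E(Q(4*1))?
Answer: 42259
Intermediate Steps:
Q(J) = 6 (Q(J) = 8 - 2 = 6)
H = 8
E(n) = n*(8 - n)
42271 - E(Q(4*1)) = 42271 - 6*(8 - 1*6) = 42271 - 6*(8 - 6) = 42271 - 6*2 = 42271 - 1*12 = 42271 - 12 = 42259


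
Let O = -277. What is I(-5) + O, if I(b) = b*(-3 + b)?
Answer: -237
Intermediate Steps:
I(-5) + O = -5*(-3 - 5) - 277 = -5*(-8) - 277 = 40 - 277 = -237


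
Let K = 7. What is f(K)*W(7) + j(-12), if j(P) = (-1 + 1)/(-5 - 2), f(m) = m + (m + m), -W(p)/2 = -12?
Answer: 504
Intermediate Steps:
W(p) = 24 (W(p) = -2*(-12) = 24)
f(m) = 3*m (f(m) = m + 2*m = 3*m)
j(P) = 0 (j(P) = 0/(-7) = 0*(-⅐) = 0)
f(K)*W(7) + j(-12) = (3*7)*24 + 0 = 21*24 + 0 = 504 + 0 = 504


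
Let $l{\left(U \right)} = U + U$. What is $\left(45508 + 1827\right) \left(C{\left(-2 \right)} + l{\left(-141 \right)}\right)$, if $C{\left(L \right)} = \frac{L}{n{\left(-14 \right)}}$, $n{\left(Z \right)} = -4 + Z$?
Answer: $- \frac{120088895}{9} \approx -1.3343 \cdot 10^{7}$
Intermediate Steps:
$l{\left(U \right)} = 2 U$
$C{\left(L \right)} = - \frac{L}{18}$ ($C{\left(L \right)} = \frac{L}{-4 - 14} = \frac{L}{-18} = L \left(- \frac{1}{18}\right) = - \frac{L}{18}$)
$\left(45508 + 1827\right) \left(C{\left(-2 \right)} + l{\left(-141 \right)}\right) = \left(45508 + 1827\right) \left(\left(- \frac{1}{18}\right) \left(-2\right) + 2 \left(-141\right)\right) = 47335 \left(\frac{1}{9} - 282\right) = 47335 \left(- \frac{2537}{9}\right) = - \frac{120088895}{9}$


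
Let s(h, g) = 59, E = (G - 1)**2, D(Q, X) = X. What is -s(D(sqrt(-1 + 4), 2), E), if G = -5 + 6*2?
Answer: -59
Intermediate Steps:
G = 7 (G = -5 + 12 = 7)
E = 36 (E = (7 - 1)**2 = 6**2 = 36)
-s(D(sqrt(-1 + 4), 2), E) = -1*59 = -59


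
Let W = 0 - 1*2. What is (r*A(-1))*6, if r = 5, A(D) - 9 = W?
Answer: 210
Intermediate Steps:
W = -2 (W = 0 - 2 = -2)
A(D) = 7 (A(D) = 9 - 2 = 7)
(r*A(-1))*6 = (5*7)*6 = 35*6 = 210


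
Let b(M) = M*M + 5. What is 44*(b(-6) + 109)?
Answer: 6600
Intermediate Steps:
b(M) = 5 + M² (b(M) = M² + 5 = 5 + M²)
44*(b(-6) + 109) = 44*((5 + (-6)²) + 109) = 44*((5 + 36) + 109) = 44*(41 + 109) = 44*150 = 6600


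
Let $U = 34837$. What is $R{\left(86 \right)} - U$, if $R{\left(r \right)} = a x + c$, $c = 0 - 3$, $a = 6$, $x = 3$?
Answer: $-34822$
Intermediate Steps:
$c = -3$ ($c = 0 - 3 = -3$)
$R{\left(r \right)} = 15$ ($R{\left(r \right)} = 6 \cdot 3 - 3 = 18 - 3 = 15$)
$R{\left(86 \right)} - U = 15 - 34837 = -34822$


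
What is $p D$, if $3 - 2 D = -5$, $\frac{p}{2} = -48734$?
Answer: $-389872$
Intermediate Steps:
$p = -97468$ ($p = 2 \left(-48734\right) = -97468$)
$D = 4$ ($D = \frac{3}{2} - - \frac{5}{2} = \frac{3}{2} + \frac{5}{2} = 4$)
$p D = \left(-97468\right) 4 = -389872$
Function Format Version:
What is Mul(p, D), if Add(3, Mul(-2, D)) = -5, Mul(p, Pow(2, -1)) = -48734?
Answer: -389872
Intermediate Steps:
p = -97468 (p = Mul(2, -48734) = -97468)
D = 4 (D = Add(Rational(3, 2), Mul(Rational(-1, 2), -5)) = Add(Rational(3, 2), Rational(5, 2)) = 4)
Mul(p, D) = Mul(-97468, 4) = -389872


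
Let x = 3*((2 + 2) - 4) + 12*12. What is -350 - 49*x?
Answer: -7406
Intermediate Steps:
x = 144 (x = 3*(4 - 4) + 144 = 3*0 + 144 = 0 + 144 = 144)
-350 - 49*x = -350 - 49*144 = -350 - 7056 = -7406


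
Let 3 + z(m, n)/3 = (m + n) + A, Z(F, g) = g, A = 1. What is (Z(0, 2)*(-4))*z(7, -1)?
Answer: -96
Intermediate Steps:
z(m, n) = -6 + 3*m + 3*n (z(m, n) = -9 + 3*((m + n) + 1) = -9 + 3*(1 + m + n) = -9 + (3 + 3*m + 3*n) = -6 + 3*m + 3*n)
(Z(0, 2)*(-4))*z(7, -1) = (2*(-4))*(-6 + 3*7 + 3*(-1)) = -8*(-6 + 21 - 3) = -8*12 = -96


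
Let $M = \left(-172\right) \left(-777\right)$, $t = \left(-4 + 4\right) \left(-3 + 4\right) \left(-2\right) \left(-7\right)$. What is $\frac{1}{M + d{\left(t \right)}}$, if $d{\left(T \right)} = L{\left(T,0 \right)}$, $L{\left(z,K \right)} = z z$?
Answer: $\frac{1}{133644} \approx 7.4826 \cdot 10^{-6}$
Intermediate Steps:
$L{\left(z,K \right)} = z^{2}$
$t = 0$ ($t = 0 \cdot 1 \left(-2\right) \left(-7\right) = 0 \left(-2\right) \left(-7\right) = 0 \left(-7\right) = 0$)
$d{\left(T \right)} = T^{2}$
$M = 133644$
$\frac{1}{M + d{\left(t \right)}} = \frac{1}{133644 + 0^{2}} = \frac{1}{133644 + 0} = \frac{1}{133644}$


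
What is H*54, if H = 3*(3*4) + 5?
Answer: 2214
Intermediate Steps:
H = 41 (H = 3*12 + 5 = 36 + 5 = 41)
H*54 = 41*54 = 2214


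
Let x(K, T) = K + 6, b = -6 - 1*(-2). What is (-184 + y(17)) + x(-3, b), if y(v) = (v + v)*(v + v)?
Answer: 975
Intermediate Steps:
b = -4 (b = -6 + 2 = -4)
x(K, T) = 6 + K
y(v) = 4*v**2 (y(v) = (2*v)*(2*v) = 4*v**2)
(-184 + y(17)) + x(-3, b) = (-184 + 4*17**2) + (6 - 3) = (-184 + 4*289) + 3 = (-184 + 1156) + 3 = 972 + 3 = 975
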